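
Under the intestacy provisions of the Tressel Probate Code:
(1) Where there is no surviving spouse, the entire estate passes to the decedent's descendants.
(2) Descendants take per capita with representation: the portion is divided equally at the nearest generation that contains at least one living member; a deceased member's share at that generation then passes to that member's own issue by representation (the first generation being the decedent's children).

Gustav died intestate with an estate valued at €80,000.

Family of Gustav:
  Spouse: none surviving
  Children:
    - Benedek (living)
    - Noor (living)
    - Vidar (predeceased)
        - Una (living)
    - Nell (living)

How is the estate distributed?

Benedek: €20,000; Noor: €20,000; Una: €20,000; Nell: €20,000

The entire €80,000 passes to the descendants.
That amount (€80,000) is divided into 4 shares of €20,000: Benedek, Noor, and Nell each take €20,000; Vidar's €20,000 share passes to Vidar's issue.
Vidar's share (€20,000) passes entirely to Una.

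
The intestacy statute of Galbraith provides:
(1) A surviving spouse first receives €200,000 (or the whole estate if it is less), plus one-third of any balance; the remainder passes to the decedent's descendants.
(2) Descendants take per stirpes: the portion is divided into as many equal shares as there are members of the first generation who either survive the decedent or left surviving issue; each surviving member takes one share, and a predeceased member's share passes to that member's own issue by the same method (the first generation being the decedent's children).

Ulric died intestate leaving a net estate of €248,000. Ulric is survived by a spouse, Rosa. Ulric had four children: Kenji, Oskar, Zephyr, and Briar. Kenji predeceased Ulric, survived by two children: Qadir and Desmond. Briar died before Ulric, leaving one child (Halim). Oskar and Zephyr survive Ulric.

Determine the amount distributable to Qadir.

Qadir receives €4,000.

Rosa first takes €200,000, leaving a balance of €48,000. Rosa then takes one-third of the balance (€16,000), for a total of €216,000. The remaining €32,000 passes to the descendants.
The descendants' portion (€32,000) is divided into 4 shares of €8,000: Oskar and Zephyr each take €8,000; Kenji's €8,000 share passes to Kenji's issue; Briar's €8,000 share passes to Briar's issue.
Kenji's share (€8,000) is divided into 2 shares of €4,000: Qadir and Desmond each take €4,000.
Briar's share (€8,000) passes entirely to Halim.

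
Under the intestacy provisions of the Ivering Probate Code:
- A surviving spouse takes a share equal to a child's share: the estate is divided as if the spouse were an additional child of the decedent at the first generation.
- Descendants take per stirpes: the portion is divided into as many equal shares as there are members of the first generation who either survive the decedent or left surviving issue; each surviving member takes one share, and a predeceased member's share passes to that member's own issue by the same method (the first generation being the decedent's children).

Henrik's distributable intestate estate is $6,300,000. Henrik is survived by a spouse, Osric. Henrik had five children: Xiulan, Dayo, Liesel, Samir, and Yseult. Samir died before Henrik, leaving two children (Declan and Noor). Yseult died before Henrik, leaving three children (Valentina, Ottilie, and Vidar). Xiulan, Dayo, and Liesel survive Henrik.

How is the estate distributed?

Osric: $1,050,000; Xiulan: $1,050,000; Dayo: $1,050,000; Liesel: $1,050,000; Declan: $525,000; Noor: $525,000; Valentina: $350,000; Ottilie: $350,000; Vidar: $350,000

The spouse counts as an additional share at the children's level, so there are 6 primary shares of $1,050,000. Osric takes one such share ($1,050,000).
The children's combined portion ($5,250,000) is divided into 5 shares of $1,050,000: Xiulan, Dayo, and Liesel each take $1,050,000; Samir's $1,050,000 share passes to Samir's issue; Yseult's $1,050,000 share passes to Yseult's issue.
Samir's share ($1,050,000) is divided into 2 shares of $525,000: Declan and Noor each take $525,000.
Yseult's share ($1,050,000) is divided into 3 shares of $350,000: Valentina, Ottilie, and Vidar each take $350,000.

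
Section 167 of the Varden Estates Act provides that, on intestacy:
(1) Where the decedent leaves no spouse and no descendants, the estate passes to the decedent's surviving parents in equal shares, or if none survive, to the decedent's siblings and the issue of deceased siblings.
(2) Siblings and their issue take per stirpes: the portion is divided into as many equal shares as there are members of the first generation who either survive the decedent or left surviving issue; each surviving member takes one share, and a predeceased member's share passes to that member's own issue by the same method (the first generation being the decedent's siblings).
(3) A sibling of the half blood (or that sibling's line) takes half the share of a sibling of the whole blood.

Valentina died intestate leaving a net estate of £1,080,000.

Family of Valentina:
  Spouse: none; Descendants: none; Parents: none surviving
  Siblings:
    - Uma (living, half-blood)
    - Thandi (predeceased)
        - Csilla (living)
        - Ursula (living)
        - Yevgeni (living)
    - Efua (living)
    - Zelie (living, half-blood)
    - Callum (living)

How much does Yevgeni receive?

The entire £1,080,000 passes to the siblings and their issue.
Counting each half-blood sibling's line as half a unit, there are 4 units in £1,080,000, so one unit is £270,000. Whole-blood lines (Thandi, Efua, and Callum) take £270,000 each; half-blood lines (Uma and Zelie) take £135,000 each.
Thandi's share (£270,000) is divided into 3 shares of £90,000: Csilla, Ursula, and Yevgeni each take £90,000.

Yevgeni receives £90,000.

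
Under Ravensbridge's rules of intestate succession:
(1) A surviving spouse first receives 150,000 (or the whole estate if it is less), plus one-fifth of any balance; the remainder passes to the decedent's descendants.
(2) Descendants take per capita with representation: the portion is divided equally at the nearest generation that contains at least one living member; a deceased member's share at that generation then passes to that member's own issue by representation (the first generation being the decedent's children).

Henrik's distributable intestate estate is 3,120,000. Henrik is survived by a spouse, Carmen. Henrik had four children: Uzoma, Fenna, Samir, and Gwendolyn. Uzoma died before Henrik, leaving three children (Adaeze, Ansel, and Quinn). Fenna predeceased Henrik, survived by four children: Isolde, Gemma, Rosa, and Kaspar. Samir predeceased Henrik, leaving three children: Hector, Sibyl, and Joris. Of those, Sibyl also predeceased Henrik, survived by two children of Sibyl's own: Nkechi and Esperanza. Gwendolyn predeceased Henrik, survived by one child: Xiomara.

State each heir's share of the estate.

Carmen first takes 150,000, leaving a balance of 2,970,000. Carmen then takes one-fifth of the balance (594,000), for a total of 744,000. The remaining 2,376,000 passes to the descendants.
No child survives, so the initial division is made at the grandchildren's generation.
The descendants' portion (2,376,000) is divided into 11 shares of 216,000: Adaeze, Ansel, Quinn, Isolde, Gemma, Rosa, Kaspar, Hector, Joris, and Xiomara each take 216,000; Sibyl's 216,000 share passes to Sibyl's issue.
Sibyl's share (216,000) is divided into 2 shares of 108,000: Nkechi and Esperanza each take 108,000.

Carmen: 744,000; Adaeze: 216,000; Ansel: 216,000; Quinn: 216,000; Isolde: 216,000; Gemma: 216,000; Rosa: 216,000; Kaspar: 216,000; Hector: 216,000; Nkechi: 108,000; Esperanza: 108,000; Joris: 216,000; Xiomara: 216,000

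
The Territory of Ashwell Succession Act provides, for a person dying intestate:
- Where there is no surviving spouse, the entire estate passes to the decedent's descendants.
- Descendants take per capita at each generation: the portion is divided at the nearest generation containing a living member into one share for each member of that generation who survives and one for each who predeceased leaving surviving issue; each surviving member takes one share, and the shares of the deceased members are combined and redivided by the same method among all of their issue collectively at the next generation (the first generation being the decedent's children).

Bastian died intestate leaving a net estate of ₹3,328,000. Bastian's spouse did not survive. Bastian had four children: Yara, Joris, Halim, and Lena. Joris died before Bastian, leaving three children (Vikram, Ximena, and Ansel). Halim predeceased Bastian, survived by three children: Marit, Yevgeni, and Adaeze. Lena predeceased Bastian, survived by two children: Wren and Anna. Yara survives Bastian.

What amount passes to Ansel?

The entire ₹3,328,000 passes to the descendants.
That amount (₹3,328,000) is divided at the children's generation into 4 shares of ₹832,000. Yara takes ₹832,000. The 3 shares of the deceased (Joris, Halim, and Lena) are combined into a pool of ₹2,496,000.
That pool (₹2,496,000) is divided at the grandchildren's generation equally among Vikram, Ximena, Ansel, Marit, Yevgeni, Adaeze, Wren, and Anna: ₹312,000 each.

Ansel receives ₹312,000.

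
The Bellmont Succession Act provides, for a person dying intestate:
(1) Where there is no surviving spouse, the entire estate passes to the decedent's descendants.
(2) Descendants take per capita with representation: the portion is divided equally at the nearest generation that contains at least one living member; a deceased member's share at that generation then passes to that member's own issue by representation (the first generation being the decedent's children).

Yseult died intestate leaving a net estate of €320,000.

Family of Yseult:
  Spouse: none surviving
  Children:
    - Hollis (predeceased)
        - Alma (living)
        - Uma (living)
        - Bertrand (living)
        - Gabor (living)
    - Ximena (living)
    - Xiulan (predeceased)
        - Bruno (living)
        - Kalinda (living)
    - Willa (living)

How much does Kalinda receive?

The entire €320,000 passes to the descendants.
That amount (€320,000) is divided into 4 shares of €80,000: Ximena and Willa each take €80,000; Hollis's €80,000 share passes to Hollis's issue; Xiulan's €80,000 share passes to Xiulan's issue.
Hollis's share (€80,000) is divided into 4 shares of €20,000: Alma, Uma, Bertrand, and Gabor each take €20,000.
Xiulan's share (€80,000) is divided into 2 shares of €40,000: Bruno and Kalinda each take €40,000.

Kalinda receives €40,000.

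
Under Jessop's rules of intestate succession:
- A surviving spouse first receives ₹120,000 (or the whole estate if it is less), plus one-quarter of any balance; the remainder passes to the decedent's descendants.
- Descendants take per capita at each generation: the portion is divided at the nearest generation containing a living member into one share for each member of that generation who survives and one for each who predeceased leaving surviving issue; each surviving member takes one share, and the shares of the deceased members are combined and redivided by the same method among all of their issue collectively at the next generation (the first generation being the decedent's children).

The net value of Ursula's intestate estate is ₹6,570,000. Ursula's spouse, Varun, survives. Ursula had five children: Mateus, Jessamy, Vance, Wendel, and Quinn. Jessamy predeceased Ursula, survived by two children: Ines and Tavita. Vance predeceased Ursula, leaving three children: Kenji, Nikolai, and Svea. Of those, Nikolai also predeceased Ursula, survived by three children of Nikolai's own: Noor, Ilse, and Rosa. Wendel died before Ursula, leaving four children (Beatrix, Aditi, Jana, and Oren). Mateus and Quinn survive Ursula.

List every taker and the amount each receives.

Varun: ₹1,732,500; Mateus: ₹967,500; Ines: ₹322,500; Tavita: ₹322,500; Kenji: ₹322,500; Noor: ₹107,500; Ilse: ₹107,500; Rosa: ₹107,500; Svea: ₹322,500; Beatrix: ₹322,500; Aditi: ₹322,500; Jana: ₹322,500; Oren: ₹322,500; Quinn: ₹967,500

Varun first takes ₹120,000, leaving a balance of ₹6,450,000. Varun then takes one-quarter of the balance (₹1,612,500), for a total of ₹1,732,500. The remaining ₹4,837,500 passes to the descendants.
The descendants' portion (₹4,837,500) is divided at the children's generation into 5 shares of ₹967,500. Mateus and Quinn each take ₹967,500. The 3 shares of the deceased (Jessamy, Vance, and Wendel) are combined into a pool of ₹2,902,500.
That pool (₹2,902,500) is divided at the grandchildren's generation into 9 shares of ₹322,500. Ines, Tavita, Kenji, Svea, Beatrix, Aditi, Jana, and Oren each take ₹322,500. The remaining share for the deceased Nikolai (₹322,500) is carried to the next generation.
That pool (₹322,500) is divided at the great-grandchildren's generation equally among Noor, Ilse, and Rosa: ₹107,500 each.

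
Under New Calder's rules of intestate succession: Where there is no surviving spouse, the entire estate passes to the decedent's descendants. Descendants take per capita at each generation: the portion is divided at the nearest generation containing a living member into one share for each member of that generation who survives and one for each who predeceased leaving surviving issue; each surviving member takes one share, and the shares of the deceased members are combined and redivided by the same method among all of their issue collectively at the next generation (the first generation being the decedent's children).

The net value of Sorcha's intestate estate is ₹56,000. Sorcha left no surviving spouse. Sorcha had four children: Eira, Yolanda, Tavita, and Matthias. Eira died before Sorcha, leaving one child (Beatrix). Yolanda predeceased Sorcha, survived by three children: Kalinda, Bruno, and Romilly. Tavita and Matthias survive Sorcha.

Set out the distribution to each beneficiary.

The entire ₹56,000 passes to the descendants.
That amount (₹56,000) is divided at the children's generation into 4 shares of ₹14,000. Tavita and Matthias each take ₹14,000. The 2 shares of the deceased (Eira and Yolanda) are combined into a pool of ₹28,000.
That pool (₹28,000) is divided at the grandchildren's generation equally among Beatrix, Kalinda, Bruno, and Romilly: ₹7,000 each.

Beatrix: ₹7,000; Kalinda: ₹7,000; Bruno: ₹7,000; Romilly: ₹7,000; Tavita: ₹14,000; Matthias: ₹14,000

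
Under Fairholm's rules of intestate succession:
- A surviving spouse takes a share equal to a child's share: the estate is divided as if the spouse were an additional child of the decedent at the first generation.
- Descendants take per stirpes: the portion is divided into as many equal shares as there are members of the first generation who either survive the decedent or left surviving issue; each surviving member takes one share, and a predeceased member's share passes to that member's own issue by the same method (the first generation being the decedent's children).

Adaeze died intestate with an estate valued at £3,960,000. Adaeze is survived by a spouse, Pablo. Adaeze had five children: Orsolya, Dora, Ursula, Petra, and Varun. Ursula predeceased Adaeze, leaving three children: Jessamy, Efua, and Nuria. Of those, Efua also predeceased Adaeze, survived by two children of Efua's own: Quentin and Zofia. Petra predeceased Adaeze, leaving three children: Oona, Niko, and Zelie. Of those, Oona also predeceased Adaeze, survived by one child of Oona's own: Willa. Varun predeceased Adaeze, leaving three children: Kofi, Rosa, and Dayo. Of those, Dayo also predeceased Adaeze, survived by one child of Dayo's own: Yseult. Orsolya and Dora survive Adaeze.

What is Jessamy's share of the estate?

The spouse counts as an additional share at the children's level, so there are 6 primary shares of £660,000. Pablo takes one such share (£660,000).
The children's combined portion (£3,300,000) is divided into 5 shares of £660,000: Orsolya and Dora each take £660,000; Ursula's £660,000 share passes to Ursula's issue; Petra's £660,000 share passes to Petra's issue; Varun's £660,000 share passes to Varun's issue.
Ursula's share (£660,000) is divided into 3 shares of £220,000: Jessamy and Nuria each take £220,000; Efua's £220,000 share passes to Efua's issue.
Efua's share (£220,000) is divided into 2 shares of £110,000: Quentin and Zofia each take £110,000.
Petra's share (£660,000) is divided into 3 shares of £220,000: Niko and Zelie each take £220,000; Oona's £220,000 share passes to Oona's issue.
Oona's share (£220,000) passes entirely to Willa.
Varun's share (£660,000) is divided into 3 shares of £220,000: Kofi and Rosa each take £220,000; Dayo's £220,000 share passes to Dayo's issue.
Dayo's share (£220,000) passes entirely to Yseult.

Jessamy receives £220,000.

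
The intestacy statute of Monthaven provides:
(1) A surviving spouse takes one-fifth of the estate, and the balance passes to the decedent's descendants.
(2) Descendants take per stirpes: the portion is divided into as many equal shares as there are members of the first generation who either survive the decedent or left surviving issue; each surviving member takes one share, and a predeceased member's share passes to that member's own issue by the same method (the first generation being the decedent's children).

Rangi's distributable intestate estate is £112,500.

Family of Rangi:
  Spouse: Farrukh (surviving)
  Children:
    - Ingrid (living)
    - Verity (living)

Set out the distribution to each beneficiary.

Farrukh takes one-fifth of £112,500 = £22,500. The remaining £90,000 passes to the descendants.
The descendants' portion (£90,000) is divided into 2 shares of £45,000: Ingrid and Verity each take £45,000.

Farrukh: £22,500; Ingrid: £45,000; Verity: £45,000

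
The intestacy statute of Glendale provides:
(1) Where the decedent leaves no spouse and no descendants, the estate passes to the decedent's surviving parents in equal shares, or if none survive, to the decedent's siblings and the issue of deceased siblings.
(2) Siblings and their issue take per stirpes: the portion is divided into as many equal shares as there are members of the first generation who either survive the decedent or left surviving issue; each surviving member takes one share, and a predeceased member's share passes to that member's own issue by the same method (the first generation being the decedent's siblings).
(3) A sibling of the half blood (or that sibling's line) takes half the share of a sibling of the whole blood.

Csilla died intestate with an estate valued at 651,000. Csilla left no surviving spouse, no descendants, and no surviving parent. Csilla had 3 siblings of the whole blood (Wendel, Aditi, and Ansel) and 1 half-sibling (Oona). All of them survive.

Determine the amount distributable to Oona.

The entire 651,000 passes to the siblings and their issue.
Counting each half-blood sibling's line as half a unit, there are 7/2 units in 651,000, so one unit is 186,000. Whole-blood lines (Wendel, Aditi, and Ansel) take 186,000 each; half-blood lines (Oona) take 93,000 each.

Oona receives 93,000.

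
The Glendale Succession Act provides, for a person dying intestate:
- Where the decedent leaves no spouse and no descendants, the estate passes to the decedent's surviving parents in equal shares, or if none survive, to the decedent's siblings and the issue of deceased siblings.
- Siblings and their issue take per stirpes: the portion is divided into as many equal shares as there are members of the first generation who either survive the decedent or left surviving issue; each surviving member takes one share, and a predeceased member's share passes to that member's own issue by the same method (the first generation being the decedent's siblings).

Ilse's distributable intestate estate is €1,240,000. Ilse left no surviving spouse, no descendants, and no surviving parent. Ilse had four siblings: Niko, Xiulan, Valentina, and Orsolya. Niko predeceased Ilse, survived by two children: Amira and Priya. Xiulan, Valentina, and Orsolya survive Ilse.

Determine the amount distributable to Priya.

Priya receives €155,000.

The entire €1,240,000 passes to the siblings and their issue.
That amount (€1,240,000) is divided into 4 shares of €310,000: Xiulan, Valentina, and Orsolya each take €310,000; Niko's €310,000 share passes to Niko's issue.
Niko's share (€310,000) is divided into 2 shares of €155,000: Amira and Priya each take €155,000.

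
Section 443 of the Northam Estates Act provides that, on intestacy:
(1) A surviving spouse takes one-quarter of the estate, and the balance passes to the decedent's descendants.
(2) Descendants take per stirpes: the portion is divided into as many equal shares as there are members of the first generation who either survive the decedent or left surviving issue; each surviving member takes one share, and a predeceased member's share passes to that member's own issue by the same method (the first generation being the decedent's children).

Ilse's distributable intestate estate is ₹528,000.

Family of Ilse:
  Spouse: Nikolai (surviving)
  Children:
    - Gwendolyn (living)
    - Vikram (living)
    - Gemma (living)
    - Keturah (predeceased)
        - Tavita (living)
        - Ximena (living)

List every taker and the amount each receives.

Nikolai: ₹132,000; Gwendolyn: ₹99,000; Vikram: ₹99,000; Gemma: ₹99,000; Tavita: ₹49,500; Ximena: ₹49,500

Nikolai takes one-quarter of ₹528,000 = ₹132,000. The remaining ₹396,000 passes to the descendants.
The descendants' portion (₹396,000) is divided into 4 shares of ₹99,000: Gwendolyn, Vikram, and Gemma each take ₹99,000; Keturah's ₹99,000 share passes to Keturah's issue.
Keturah's share (₹99,000) is divided into 2 shares of ₹49,500: Tavita and Ximena each take ₹49,500.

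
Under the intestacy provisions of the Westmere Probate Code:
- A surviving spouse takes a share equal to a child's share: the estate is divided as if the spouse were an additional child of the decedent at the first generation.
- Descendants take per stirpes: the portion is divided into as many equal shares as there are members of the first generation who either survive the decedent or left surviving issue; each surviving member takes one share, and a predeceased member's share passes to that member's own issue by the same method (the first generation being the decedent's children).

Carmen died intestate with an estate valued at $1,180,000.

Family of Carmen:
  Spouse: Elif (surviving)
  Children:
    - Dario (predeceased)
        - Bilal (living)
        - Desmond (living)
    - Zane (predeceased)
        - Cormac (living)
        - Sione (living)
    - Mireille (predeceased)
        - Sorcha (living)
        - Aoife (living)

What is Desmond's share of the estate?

The spouse counts as an additional share at the children's level, so there are 4 primary shares of $295,000. Elif takes one such share ($295,000).
The children's combined portion ($885,000) is divided into 3 shares of $295,000: Dario's $295,000 share passes to Dario's issue; Zane's $295,000 share passes to Zane's issue; Mireille's $295,000 share passes to Mireille's issue.
Dario's share ($295,000) is divided into 2 shares of $147,500: Bilal and Desmond each take $147,500.
Zane's share ($295,000) is divided into 2 shares of $147,500: Cormac and Sione each take $147,500.
Mireille's share ($295,000) is divided into 2 shares of $147,500: Sorcha and Aoife each take $147,500.

Desmond receives $147,500.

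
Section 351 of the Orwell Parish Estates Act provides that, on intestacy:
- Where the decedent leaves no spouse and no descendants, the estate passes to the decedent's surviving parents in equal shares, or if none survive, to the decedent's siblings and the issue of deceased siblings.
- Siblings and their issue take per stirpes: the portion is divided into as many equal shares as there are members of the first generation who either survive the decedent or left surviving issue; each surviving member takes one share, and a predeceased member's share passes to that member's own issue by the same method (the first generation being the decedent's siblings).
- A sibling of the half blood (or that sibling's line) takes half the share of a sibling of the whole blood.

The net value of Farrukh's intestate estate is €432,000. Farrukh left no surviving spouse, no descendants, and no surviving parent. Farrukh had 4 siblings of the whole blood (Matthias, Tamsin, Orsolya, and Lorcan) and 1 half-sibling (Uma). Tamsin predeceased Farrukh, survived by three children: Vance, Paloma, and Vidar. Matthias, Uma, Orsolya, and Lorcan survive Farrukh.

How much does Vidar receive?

Vidar receives €32,000.

The entire €432,000 passes to the siblings and their issue.
Counting each half-blood sibling's line as half a unit, there are 9/2 units in €432,000, so one unit is €96,000. Whole-blood lines (Matthias, Tamsin, Orsolya, and Lorcan) take €96,000 each; half-blood lines (Uma) take €48,000 each.
Tamsin's share (€96,000) is divided into 3 shares of €32,000: Vance, Paloma, and Vidar each take €32,000.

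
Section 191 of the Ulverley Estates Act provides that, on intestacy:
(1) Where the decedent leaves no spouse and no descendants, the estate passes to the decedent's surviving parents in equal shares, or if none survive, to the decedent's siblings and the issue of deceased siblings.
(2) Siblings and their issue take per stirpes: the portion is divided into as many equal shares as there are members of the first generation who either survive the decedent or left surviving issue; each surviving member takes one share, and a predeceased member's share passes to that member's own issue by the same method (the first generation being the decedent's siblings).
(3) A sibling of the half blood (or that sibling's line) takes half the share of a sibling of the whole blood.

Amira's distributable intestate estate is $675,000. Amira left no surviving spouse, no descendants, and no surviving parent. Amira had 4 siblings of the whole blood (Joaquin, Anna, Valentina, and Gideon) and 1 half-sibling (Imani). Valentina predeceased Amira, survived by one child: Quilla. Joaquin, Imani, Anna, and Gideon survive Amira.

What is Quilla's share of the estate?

Quilla receives $150,000.

The entire $675,000 passes to the siblings and their issue.
Counting each half-blood sibling's line as half a unit, there are 9/2 units in $675,000, so one unit is $150,000. Whole-blood lines (Joaquin, Anna, Valentina, and Gideon) take $150,000 each; half-blood lines (Imani) take $75,000 each.
Valentina's share ($150,000) passes entirely to Quilla.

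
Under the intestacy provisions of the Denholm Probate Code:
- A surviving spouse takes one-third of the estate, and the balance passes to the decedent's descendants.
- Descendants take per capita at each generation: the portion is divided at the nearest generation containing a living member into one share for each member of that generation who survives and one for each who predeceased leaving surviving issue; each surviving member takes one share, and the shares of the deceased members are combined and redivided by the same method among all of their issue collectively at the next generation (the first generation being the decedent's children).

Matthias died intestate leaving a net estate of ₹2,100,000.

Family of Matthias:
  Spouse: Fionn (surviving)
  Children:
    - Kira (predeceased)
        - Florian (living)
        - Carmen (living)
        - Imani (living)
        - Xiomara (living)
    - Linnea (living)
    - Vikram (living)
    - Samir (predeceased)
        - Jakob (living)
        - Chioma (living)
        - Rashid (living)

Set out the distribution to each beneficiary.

Fionn: ₹700,000; Florian: ₹100,000; Carmen: ₹100,000; Imani: ₹100,000; Xiomara: ₹100,000; Linnea: ₹350,000; Vikram: ₹350,000; Jakob: ₹100,000; Chioma: ₹100,000; Rashid: ₹100,000

Fionn takes one-third of ₹2,100,000 = ₹700,000. The remaining ₹1,400,000 passes to the descendants.
The descendants' portion (₹1,400,000) is divided at the children's generation into 4 shares of ₹350,000. Linnea and Vikram each take ₹350,000. The 2 shares of the deceased (Kira and Samir) are combined into a pool of ₹700,000.
That pool (₹700,000) is divided at the grandchildren's generation equally among Florian, Carmen, Imani, Xiomara, Jakob, Chioma, and Rashid: ₹100,000 each.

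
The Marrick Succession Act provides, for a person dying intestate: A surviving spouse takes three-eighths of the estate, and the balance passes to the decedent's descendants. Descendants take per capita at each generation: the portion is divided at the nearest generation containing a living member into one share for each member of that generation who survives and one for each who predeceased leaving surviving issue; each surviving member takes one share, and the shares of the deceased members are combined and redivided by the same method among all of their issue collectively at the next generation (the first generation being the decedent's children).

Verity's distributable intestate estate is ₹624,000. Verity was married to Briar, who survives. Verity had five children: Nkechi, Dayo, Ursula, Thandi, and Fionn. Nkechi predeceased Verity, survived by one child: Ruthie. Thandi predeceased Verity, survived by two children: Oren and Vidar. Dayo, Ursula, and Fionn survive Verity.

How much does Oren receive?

Oren receives ₹52,000.

Briar takes three-eighths of ₹624,000 = ₹234,000. The remaining ₹390,000 passes to the descendants.
The descendants' portion (₹390,000) is divided at the children's generation into 5 shares of ₹78,000. Dayo, Ursula, and Fionn each take ₹78,000. The 2 shares of the deceased (Nkechi and Thandi) are combined into a pool of ₹156,000.
That pool (₹156,000) is divided at the grandchildren's generation equally among Ruthie, Oren, and Vidar: ₹52,000 each.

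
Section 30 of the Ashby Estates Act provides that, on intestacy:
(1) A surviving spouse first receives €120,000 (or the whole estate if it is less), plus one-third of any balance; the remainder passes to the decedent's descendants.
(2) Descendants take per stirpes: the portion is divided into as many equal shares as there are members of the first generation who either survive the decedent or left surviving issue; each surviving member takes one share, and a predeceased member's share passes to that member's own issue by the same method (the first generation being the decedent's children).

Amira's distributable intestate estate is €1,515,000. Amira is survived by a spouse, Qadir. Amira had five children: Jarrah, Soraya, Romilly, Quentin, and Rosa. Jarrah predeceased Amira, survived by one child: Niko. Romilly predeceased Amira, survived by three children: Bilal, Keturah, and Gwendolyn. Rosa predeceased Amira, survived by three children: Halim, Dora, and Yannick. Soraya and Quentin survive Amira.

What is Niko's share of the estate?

Niko receives €186,000.

Qadir first takes €120,000, leaving a balance of €1,395,000. Qadir then takes one-third of the balance (€465,000), for a total of €585,000. The remaining €930,000 passes to the descendants.
The descendants' portion (€930,000) is divided into 5 shares of €186,000: Soraya and Quentin each take €186,000; Jarrah's €186,000 share passes to Jarrah's issue; Romilly's €186,000 share passes to Romilly's issue; Rosa's €186,000 share passes to Rosa's issue.
Jarrah's share (€186,000) passes entirely to Niko.
Romilly's share (€186,000) is divided into 3 shares of €62,000: Bilal, Keturah, and Gwendolyn each take €62,000.
Rosa's share (€186,000) is divided into 3 shares of €62,000: Halim, Dora, and Yannick each take €62,000.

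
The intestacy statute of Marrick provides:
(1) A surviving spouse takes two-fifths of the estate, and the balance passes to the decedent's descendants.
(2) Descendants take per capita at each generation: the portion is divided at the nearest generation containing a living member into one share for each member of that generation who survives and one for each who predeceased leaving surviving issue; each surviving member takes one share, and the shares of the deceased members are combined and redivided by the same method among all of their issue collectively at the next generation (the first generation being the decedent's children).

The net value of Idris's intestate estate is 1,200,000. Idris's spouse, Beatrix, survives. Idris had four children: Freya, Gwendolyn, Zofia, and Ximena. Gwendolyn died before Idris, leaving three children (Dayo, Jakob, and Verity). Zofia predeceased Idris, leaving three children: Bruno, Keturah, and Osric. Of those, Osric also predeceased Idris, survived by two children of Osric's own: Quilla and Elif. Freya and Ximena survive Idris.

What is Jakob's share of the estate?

Jakob receives 60,000.

Beatrix takes two-fifths of 1,200,000 = 480,000. The remaining 720,000 passes to the descendants.
The descendants' portion (720,000) is divided at the children's generation into 4 shares of 180,000. Freya and Ximena each take 180,000. The 2 shares of the deceased (Gwendolyn and Zofia) are combined into a pool of 360,000.
That pool (360,000) is divided at the grandchildren's generation into 6 shares of 60,000. Dayo, Jakob, Verity, Bruno, and Keturah each take 60,000. The remaining share for the deceased Osric (60,000) is carried to the next generation.
That pool (60,000) is divided at the great-grandchildren's generation equally among Quilla and Elif: 30,000 each.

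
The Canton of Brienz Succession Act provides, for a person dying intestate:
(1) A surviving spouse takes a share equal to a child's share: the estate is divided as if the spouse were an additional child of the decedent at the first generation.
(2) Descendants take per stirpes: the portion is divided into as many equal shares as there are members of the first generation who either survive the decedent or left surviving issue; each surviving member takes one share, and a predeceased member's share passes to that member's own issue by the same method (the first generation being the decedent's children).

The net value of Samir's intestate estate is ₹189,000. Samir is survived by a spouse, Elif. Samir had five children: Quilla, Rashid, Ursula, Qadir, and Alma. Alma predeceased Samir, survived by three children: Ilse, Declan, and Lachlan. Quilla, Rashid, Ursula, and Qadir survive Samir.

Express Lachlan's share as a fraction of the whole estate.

The spouse counts as an additional share at the children's level, so there are 6 primary shares of ₹31,500. Elif takes one such share (₹31,500).
The children's combined portion (₹157,500) is divided into 5 shares of ₹31,500: Quilla, Rashid, Ursula, and Qadir each take ₹31,500; Alma's ₹31,500 share passes to Alma's issue.
Alma's share (₹31,500) is divided into 3 shares of ₹10,500: Ilse, Declan, and Lachlan each take ₹10,500.

Lachlan receives 1/18 of the estate.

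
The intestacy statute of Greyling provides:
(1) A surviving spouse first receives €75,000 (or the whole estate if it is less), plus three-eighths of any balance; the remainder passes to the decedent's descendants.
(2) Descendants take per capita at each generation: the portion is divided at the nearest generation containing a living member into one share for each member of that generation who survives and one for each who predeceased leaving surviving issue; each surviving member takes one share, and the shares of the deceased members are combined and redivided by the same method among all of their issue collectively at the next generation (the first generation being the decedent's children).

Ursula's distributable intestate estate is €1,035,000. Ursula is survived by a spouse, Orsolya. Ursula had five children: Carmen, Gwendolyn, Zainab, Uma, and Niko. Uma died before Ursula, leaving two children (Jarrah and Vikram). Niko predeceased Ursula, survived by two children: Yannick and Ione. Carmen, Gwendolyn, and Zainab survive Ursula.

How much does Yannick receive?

Yannick receives €60,000.

Orsolya first takes €75,000, leaving a balance of €960,000. Orsolya then takes three-eighths of the balance (€360,000), for a total of €435,000. The remaining €600,000 passes to the descendants.
The descendants' portion (€600,000) is divided at the children's generation into 5 shares of €120,000. Carmen, Gwendolyn, and Zainab each take €120,000. The 2 shares of the deceased (Uma and Niko) are combined into a pool of €240,000.
That pool (€240,000) is divided at the grandchildren's generation equally among Jarrah, Vikram, Yannick, and Ione: €60,000 each.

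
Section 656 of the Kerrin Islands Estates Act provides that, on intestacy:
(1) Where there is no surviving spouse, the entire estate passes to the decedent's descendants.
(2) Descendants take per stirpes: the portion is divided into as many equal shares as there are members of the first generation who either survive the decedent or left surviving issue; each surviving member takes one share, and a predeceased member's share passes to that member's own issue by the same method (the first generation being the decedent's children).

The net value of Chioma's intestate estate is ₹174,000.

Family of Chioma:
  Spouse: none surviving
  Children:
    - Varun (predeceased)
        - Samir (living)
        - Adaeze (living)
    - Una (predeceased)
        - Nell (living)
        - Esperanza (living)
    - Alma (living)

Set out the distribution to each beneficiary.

The entire ₹174,000 passes to the descendants.
That amount (₹174,000) is divided into 3 shares of ₹58,000: Alma takes ₹58,000; Varun's ₹58,000 share passes to Varun's issue; Una's ₹58,000 share passes to Una's issue.
Varun's share (₹58,000) is divided into 2 shares of ₹29,000: Samir and Adaeze each take ₹29,000.
Una's share (₹58,000) is divided into 2 shares of ₹29,000: Nell and Esperanza each take ₹29,000.

Samir: ₹29,000; Adaeze: ₹29,000; Nell: ₹29,000; Esperanza: ₹29,000; Alma: ₹58,000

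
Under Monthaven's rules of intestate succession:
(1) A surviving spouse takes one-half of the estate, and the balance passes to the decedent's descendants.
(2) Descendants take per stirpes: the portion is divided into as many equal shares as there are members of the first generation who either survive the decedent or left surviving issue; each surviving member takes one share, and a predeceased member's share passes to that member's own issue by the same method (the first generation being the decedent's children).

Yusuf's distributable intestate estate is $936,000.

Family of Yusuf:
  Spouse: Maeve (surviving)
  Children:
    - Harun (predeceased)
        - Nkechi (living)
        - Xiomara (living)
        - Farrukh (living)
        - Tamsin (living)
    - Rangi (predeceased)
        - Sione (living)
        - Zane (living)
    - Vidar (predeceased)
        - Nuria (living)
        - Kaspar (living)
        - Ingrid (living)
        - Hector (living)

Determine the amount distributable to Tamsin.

Tamsin receives $39,000.

Maeve takes one-half of $936,000 = $468,000. The remaining $468,000 passes to the descendants.
The descendants' portion ($468,000) is divided into 3 shares of $156,000: Harun's $156,000 share passes to Harun's issue; Rangi's $156,000 share passes to Rangi's issue; Vidar's $156,000 share passes to Vidar's issue.
Harun's share ($156,000) is divided into 4 shares of $39,000: Nkechi, Xiomara, Farrukh, and Tamsin each take $39,000.
Rangi's share ($156,000) is divided into 2 shares of $78,000: Sione and Zane each take $78,000.
Vidar's share ($156,000) is divided into 4 shares of $39,000: Nuria, Kaspar, Ingrid, and Hector each take $39,000.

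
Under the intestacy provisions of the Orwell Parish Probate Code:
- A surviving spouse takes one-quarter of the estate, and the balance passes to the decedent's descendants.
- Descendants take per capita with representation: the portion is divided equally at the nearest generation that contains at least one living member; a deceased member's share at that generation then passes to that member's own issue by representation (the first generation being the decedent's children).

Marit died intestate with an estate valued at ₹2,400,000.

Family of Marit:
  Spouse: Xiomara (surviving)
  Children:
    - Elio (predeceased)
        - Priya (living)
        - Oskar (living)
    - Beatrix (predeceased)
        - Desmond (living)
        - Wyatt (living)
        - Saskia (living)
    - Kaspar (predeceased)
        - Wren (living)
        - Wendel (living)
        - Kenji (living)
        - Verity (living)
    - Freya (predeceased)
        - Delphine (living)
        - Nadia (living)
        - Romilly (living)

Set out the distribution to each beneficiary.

Xiomara: ₹600,000; Priya: ₹150,000; Oskar: ₹150,000; Desmond: ₹150,000; Wyatt: ₹150,000; Saskia: ₹150,000; Wren: ₹150,000; Wendel: ₹150,000; Kenji: ₹150,000; Verity: ₹150,000; Delphine: ₹150,000; Nadia: ₹150,000; Romilly: ₹150,000

Xiomara takes one-quarter of ₹2,400,000 = ₹600,000. The remaining ₹1,800,000 passes to the descendants.
No child survives, so the initial division is made at the grandchildren's generation.
The descendants' portion (₹1,800,000) is divided into 12 shares of ₹150,000: Priya, Oskar, Desmond, Wyatt, Saskia, Wren, Wendel, Kenji, Verity, Delphine, Nadia, and Romilly each take ₹150,000.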